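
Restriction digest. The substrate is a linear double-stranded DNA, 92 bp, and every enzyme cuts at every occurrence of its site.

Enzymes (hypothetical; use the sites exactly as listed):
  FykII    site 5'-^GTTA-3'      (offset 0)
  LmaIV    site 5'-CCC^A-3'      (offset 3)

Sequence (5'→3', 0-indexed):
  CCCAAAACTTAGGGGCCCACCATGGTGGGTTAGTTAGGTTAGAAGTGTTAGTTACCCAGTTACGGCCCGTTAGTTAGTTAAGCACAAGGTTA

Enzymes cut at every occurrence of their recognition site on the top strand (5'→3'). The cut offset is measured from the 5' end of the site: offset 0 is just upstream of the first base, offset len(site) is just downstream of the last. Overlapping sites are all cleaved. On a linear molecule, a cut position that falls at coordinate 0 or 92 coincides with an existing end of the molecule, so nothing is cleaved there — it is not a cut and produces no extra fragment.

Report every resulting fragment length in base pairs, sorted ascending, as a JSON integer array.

Scan for sites:
  FykII (GTTA, off=0): starts [28, 32, 37, 46, 50, 58, 68, 72, 76, 88] → cuts [28, 32, 37, 46, 50, 58, 68, 72, 76, 88]
  LmaIV (CCCA, off=3): starts [0, 15, 54] → cuts [3, 18, 57]

Pooled cuts: [3, 18, 28, 32, 37, 46, 50, 57, 58, 68, 72, 76, 88]

Fragment lengths:
  [0,3): 3 bp
  [3,18): 15 bp
  [18,28): 10 bp
  [28,32): 4 bp
  [32,37): 5 bp
  [37,46): 9 bp
  [46,50): 4 bp
  [50,57): 7 bp
  [57,58): 1 bp
  [58,68): 10 bp
  [68,72): 4 bp
  [72,76): 4 bp
  [76,88): 12 bp
  [88,92): 4 bp

[1,3,4,4,4,4,4,5,7,9,10,10,12,15]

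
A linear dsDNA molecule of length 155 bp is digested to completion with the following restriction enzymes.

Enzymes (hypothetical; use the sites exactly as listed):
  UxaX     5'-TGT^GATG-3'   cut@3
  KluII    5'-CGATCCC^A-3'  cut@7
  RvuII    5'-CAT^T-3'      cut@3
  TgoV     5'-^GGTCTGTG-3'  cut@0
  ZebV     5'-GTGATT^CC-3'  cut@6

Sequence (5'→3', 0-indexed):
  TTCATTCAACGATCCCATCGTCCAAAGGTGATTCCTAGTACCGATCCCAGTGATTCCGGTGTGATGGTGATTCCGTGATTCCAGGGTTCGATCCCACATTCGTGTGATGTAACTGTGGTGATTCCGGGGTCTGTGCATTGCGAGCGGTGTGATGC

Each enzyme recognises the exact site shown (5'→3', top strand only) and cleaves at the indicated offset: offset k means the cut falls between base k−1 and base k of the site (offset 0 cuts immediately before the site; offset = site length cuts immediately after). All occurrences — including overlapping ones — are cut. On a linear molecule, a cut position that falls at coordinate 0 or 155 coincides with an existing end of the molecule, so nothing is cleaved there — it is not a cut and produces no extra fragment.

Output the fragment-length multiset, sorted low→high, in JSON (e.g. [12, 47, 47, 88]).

[4,4,5,5,6,7,7,8,10,11,11,12,15,15,17,18]

Site scan:
  UxaX (TGTGATG, off=3): starts [59, 102, 147] → cuts [62, 105, 150]
  KluII (CGATCCCA, off=7): starts [9, 41, 88] → cuts [16, 48, 95]
  RvuII (CATT, off=3): starts [2, 96, 135] → cuts [5, 99, 138]
  TgoV (GGTCTGTG, off=0): starts [127] → cuts [127]
  ZebV (GTGATTCC, off=6): starts [27, 49, 66, 74, 117] → cuts [33, 55, 72, 80, 123]

All cut coordinates (distinct, sorted): [5, 16, 33, 48, 55, 62, 72, 80, 95, 99, 105, 123, 127, 138, 150]

Fragments:
  [0,5): 5 bp
  [5,16): 11 bp
  [16,33): 17 bp
  [33,48): 15 bp
  [48,55): 7 bp
  [55,62): 7 bp
  [62,72): 10 bp
  [72,80): 8 bp
  [80,95): 15 bp
  [95,99): 4 bp
  [99,105): 6 bp
  [105,123): 18 bp
  [123,127): 4 bp
  [127,138): 11 bp
  [138,150): 12 bp
  [150,155): 5 bp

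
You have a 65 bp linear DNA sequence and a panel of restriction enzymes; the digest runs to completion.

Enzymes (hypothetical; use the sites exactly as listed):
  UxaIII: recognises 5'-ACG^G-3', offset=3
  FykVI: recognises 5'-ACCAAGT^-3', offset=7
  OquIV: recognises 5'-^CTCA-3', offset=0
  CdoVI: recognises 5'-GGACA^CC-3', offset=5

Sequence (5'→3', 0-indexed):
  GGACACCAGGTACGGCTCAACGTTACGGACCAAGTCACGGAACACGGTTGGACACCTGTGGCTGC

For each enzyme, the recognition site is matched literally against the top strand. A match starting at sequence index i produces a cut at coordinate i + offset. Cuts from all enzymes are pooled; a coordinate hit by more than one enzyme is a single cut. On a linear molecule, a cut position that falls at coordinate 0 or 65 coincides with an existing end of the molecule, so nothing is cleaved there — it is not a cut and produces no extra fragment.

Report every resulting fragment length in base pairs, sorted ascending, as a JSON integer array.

[1,4,5,7,8,8,9,11,12]

Per-enzyme occurrences:
  UxaIII ACGG/3: at [11, 24, 36, 43] ⇒ [14, 27, 39, 46]
  FykVI ACCAAGT/7: at [28] ⇒ [35]
  OquIV CTCA/0: at [15] ⇒ [15]
  CdoVI GGACACC/5: at [0, 49] ⇒ [5, 54]

All cut coordinates (distinct, sorted): [5, 14, 15, 27, 35, 39, 46, 54]

Fragment lengths:
  [0,5): 5 bp
  [5,14): 9 bp
  [14,15): 1 bp
  [15,27): 12 bp
  [27,35): 8 bp
  [35,39): 4 bp
  [39,46): 7 bp
  [46,54): 8 bp
  [54,65): 11 bp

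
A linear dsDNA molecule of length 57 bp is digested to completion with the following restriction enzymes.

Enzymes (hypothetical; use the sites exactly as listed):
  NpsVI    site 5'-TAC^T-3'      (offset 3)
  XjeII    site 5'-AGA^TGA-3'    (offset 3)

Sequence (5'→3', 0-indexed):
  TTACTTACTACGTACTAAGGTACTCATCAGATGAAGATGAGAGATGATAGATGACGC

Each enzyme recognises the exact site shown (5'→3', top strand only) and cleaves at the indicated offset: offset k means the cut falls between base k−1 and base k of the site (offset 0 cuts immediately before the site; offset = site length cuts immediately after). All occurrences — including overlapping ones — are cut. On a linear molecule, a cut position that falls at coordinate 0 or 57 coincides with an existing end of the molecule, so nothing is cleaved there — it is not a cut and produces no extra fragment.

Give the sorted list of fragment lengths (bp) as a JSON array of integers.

Site scan:
  NpsVI (TACT, off=3): starts [1, 5, 12, 20] → cuts [4, 8, 15, 23]
  XjeII (AGATGA, off=3): starts [28, 34, 41, 48] → cuts [31, 37, 44, 51]

Pooled cuts: [4, 8, 15, 23, 31, 37, 44, 51]

Fragment lengths:
  [0,4): 4 bp
  [4,8): 4 bp
  [8,15): 7 bp
  [15,23): 8 bp
  [23,31): 8 bp
  [31,37): 6 bp
  [37,44): 7 bp
  [44,51): 7 bp
  [51,57): 6 bp

[4,4,6,6,7,7,7,8,8]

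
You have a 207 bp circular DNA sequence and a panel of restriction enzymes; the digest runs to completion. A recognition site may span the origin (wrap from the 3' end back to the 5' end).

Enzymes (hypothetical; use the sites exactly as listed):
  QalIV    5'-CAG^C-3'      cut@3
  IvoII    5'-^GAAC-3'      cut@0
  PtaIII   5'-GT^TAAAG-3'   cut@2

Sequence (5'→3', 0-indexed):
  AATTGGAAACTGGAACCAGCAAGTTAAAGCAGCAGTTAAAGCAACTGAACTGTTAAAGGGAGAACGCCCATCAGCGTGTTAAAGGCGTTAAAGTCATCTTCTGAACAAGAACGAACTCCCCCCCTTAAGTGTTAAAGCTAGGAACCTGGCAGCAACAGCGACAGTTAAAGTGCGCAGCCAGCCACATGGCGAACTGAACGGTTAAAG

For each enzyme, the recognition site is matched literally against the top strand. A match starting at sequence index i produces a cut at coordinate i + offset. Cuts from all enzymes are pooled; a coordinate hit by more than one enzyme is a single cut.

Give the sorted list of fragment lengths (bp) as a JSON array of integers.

[4,4,4,5,5,5,6,6,7,7,7,7,8,8,9,9,9,10,11,12,13,14,17,20]

Site scan:
  QalIV (CAGC, off=3): starts [16, 29, 71, 149, 155, 174, 178] → cuts [19, 32, 74, 152, 158, 177, 181]
  IvoII (GAAC, off=0): starts [12, 46, 61, 102, 108, 112, 141, 190, 195] → cuts [12, 46, 61, 102, 108, 112, 141, 190, 195]
  PtaIII (GTTAAAG, off=2): starts [22, 34, 51, 77, 86, 130, 163, 200] → cuts [24, 36, 53, 79, 88, 132, 165, 202]

All cut coordinates (distinct, sorted): [12, 19, 24, 32, 36, 46, 53, 61, 74, 79, 88, 102, 108, 112, 132, 141, 152, 158, 165, 177, 181, 190, 195, 202]

Fragment lengths:
  12→19: 7 bp
  19→24: 5 bp
  24→32: 8 bp
  32→36: 4 bp
  36→46: 10 bp
  46→53: 7 bp
  53→61: 8 bp
  61→74: 13 bp
  74→79: 5 bp
  79→88: 9 bp
  88→102: 14 bp
  102→108: 6 bp
  108→112: 4 bp
  112→132: 20 bp
  132→141: 9 bp
  141→152: 11 bp
  152→158: 6 bp
  158→165: 7 bp
  165→177: 12 bp
  177→181: 4 bp
  181→190: 9 bp
  190→195: 5 bp
  195→202: 7 bp
  202→12 (wrap): 207-202+12 = 17 bp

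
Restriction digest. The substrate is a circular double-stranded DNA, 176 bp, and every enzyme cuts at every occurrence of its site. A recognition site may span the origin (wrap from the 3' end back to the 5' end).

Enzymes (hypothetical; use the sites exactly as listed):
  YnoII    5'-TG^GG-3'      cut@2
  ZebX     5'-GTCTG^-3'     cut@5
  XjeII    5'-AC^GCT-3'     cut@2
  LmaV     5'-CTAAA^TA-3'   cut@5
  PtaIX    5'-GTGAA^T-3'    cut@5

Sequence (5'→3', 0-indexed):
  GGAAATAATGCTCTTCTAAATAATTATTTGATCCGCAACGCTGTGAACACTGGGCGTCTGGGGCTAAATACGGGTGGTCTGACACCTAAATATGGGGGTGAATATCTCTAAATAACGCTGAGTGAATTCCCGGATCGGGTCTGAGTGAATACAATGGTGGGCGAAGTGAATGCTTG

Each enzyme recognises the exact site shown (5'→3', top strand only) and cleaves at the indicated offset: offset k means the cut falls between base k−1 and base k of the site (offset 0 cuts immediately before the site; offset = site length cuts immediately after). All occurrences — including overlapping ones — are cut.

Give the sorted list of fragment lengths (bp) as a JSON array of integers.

Scan for sites:
  YnoII (TGGG, off=2): starts [50, 58, 92, 157, 174] → cuts [0, 52, 60, 94, 159]
  ZebX (GTCTG, off=5): starts [55, 76, 138] → cuts [60, 81, 143]
  XjeII (ACGCT, off=2): starts [37, 114] → cuts [39, 116]
  LmaV (CTAAATA, off=5): starts [15, 63, 85, 107] → cuts [20, 68, 90, 112]
  PtaIX (GTGAAT, off=5): starts [97, 121, 144, 165] → cuts [102, 126, 149, 170]

Pooled cuts: [0, 20, 39, 52, 60, 68, 81, 90, 94, 102, 112, 116, 126, 143, 149, 159, 170]

Fragments:
  0→20: 20 bp
  20→39: 19 bp
  39→52: 13 bp
  52→60: 8 bp
  60→68: 8 bp
  68→81: 13 bp
  81→90: 9 bp
  90→94: 4 bp
  94→102: 8 bp
  102→112: 10 bp
  112→116: 4 bp
  116→126: 10 bp
  126→143: 17 bp
  143→149: 6 bp
  149→159: 10 bp
  159→170: 11 bp
  170→0 (wrap): 176-170+0 = 6 bp

[4,4,6,6,8,8,8,9,10,10,10,11,13,13,17,19,20]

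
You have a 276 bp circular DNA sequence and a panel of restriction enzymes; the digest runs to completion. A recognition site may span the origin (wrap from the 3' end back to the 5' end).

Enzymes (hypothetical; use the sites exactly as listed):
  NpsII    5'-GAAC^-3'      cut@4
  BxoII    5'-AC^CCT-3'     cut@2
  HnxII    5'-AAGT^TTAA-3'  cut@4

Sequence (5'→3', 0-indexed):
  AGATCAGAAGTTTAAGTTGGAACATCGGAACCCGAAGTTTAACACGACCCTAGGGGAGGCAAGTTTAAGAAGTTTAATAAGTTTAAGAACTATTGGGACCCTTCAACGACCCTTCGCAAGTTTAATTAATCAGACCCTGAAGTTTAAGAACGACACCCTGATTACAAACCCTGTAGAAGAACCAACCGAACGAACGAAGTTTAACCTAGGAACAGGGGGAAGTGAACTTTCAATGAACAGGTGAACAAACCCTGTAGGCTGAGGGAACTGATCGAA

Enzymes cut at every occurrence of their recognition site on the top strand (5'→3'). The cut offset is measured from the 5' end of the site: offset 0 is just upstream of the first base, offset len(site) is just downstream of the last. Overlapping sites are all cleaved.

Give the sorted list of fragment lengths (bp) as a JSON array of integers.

[4,4,5,5,7,8,8,8,8,8,9,9,9,9,10,11,11,11,12,13,13,13,14,14,16,18,19]

Scan for sites:
  NpsII (GAAC, off=4): starts [19, 27, 86, 147, 178, 187, 191, 209, 223, 234, 242, 264] → cuts [23, 31, 90, 151, 182, 191, 195, 213, 227, 238, 246, 268]
  BxoII (ACCCT, off=2): starts [46, 97, 108, 133, 154, 167, 248] → cuts [48, 99, 110, 135, 156, 169, 250]
  HnxII (AAGTTTAA, off=4): starts [7, 34, 60, 69, 78, 117, 139, 196] → cuts [11, 38, 64, 73, 82, 121, 143, 200]

Pooled cuts: [11, 23, 31, 38, 48, 64, 73, 82, 90, 99, 110, 121, 135, 143, 151, 156, 169, 182, 191, 195, 200, 213, 227, 238, 246, 250, 268]

Fragments:
  11→23: 12 bp
  23→31: 8 bp
  31→38: 7 bp
  38→48: 10 bp
  48→64: 16 bp
  64→73: 9 bp
  73→82: 9 bp
  82→90: 8 bp
  90→99: 9 bp
  99→110: 11 bp
  110→121: 11 bp
  121→135: 14 bp
  135→143: 8 bp
  143→151: 8 bp
  151→156: 5 bp
  156→169: 13 bp
  169→182: 13 bp
  182→191: 9 bp
  191→195: 4 bp
  195→200: 5 bp
  200→213: 13 bp
  213→227: 14 bp
  227→238: 11 bp
  238→246: 8 bp
  246→250: 4 bp
  250→268: 18 bp
  268→11 (wrap): 276-268+11 = 19 bp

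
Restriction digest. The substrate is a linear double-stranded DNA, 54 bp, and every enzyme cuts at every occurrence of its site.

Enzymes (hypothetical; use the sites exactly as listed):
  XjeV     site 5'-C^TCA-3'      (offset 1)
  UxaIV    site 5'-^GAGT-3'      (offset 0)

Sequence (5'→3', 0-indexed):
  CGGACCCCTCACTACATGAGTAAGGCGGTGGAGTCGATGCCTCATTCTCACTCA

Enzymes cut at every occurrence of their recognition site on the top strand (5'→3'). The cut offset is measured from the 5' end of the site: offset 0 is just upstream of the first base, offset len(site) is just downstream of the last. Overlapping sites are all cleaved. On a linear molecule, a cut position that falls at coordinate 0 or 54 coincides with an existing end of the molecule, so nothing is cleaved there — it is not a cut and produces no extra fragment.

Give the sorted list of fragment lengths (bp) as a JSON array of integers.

[3,4,6,8,9,11,13]

Per-enzyme occurrences:
  XjeV CTCA/1: at [7, 40, 46, 50] ⇒ [8, 41, 47, 51]
  UxaIV GAGT/0: at [17, 30] ⇒ [17, 30]

Pooled cuts: [8, 17, 30, 41, 47, 51]

Fragments:
  [0,8): 8 bp
  [8,17): 9 bp
  [17,30): 13 bp
  [30,41): 11 bp
  [41,47): 6 bp
  [47,51): 4 bp
  [51,54): 3 bp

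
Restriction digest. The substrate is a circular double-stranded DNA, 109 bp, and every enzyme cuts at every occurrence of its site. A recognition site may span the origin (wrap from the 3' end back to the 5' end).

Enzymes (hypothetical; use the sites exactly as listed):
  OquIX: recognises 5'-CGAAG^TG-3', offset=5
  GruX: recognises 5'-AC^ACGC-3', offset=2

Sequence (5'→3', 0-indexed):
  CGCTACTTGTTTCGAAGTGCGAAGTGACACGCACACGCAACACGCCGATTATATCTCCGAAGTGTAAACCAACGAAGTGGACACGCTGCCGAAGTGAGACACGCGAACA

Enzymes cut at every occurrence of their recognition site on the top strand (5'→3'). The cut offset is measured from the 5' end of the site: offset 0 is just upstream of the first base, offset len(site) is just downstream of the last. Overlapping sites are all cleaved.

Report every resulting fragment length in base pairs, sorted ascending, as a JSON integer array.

[4,5,6,6,7,7,8,12,15,18,21]

Scan for sites:
  OquIX CGAAGTG/5: at [12, 19, 57, 72, 89] ⇒ [17, 24, 62, 77, 94]
  GruX ACACGC/2: at [26, 32, 39, 80, 98, 106] ⇒ [28, 34, 41, 82, 100, 108]

All cut coordinates (distinct, sorted): [17, 24, 28, 34, 41, 62, 77, 82, 94, 100, 108]

Fragments:
  17→24: 7 bp
  24→28: 4 bp
  28→34: 6 bp
  34→41: 7 bp
  41→62: 21 bp
  62→77: 15 bp
  77→82: 5 bp
  82→94: 12 bp
  94→100: 6 bp
  100→108: 8 bp
  108→17 (wrap): 109-108+17 = 18 bp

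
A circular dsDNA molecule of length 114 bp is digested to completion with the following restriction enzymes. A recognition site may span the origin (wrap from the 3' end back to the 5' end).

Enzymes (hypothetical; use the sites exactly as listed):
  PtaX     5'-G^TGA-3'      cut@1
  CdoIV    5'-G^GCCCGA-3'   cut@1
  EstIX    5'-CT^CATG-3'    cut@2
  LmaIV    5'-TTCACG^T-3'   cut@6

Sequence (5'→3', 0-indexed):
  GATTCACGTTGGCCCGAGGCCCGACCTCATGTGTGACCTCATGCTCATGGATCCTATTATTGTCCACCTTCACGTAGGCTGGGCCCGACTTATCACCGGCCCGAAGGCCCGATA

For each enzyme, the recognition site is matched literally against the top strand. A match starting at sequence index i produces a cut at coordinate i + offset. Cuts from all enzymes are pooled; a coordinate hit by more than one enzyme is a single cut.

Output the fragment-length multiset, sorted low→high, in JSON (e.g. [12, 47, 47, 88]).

[3,6,6,6,7,8,8,9,16,16,29]

Scan for sites:
  PtaX GTGA/1: at [32] ⇒ [33]
  CdoIV GGCCCGA/1: at [10, 17, 81, 97, 105] ⇒ [11, 18, 82, 98, 106]
  EstIX CTCATG/2: at [25, 37, 43] ⇒ [27, 39, 45]
  LmaIV TTCACGT/6: at [2, 68] ⇒ [8, 74]

Pooled cuts: [8, 11, 18, 27, 33, 39, 45, 74, 82, 98, 106]

Fragment lengths:
  8→11: 3 bp
  11→18: 7 bp
  18→27: 9 bp
  27→33: 6 bp
  33→39: 6 bp
  39→45: 6 bp
  45→74: 29 bp
  74→82: 8 bp
  82→98: 16 bp
  98→106: 8 bp
  106→8 (wrap): 114-106+8 = 16 bp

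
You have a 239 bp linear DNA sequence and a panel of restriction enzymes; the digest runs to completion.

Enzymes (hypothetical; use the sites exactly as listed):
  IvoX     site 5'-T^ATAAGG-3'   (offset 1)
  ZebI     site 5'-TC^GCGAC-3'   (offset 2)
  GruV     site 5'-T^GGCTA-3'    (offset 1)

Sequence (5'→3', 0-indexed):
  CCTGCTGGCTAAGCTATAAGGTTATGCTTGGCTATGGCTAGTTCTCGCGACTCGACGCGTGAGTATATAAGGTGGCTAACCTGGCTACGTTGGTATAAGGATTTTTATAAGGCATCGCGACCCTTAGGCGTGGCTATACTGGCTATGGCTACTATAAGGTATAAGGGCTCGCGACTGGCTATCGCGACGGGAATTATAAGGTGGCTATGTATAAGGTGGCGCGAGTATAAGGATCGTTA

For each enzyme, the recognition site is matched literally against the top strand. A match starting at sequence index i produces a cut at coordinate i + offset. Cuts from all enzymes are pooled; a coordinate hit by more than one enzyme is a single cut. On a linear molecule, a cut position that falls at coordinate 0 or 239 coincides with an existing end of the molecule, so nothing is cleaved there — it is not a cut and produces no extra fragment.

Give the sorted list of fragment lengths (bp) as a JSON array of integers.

[6,6,6,6,7,7,7,7,7,8,9,9,9,10,10,11,12,12,12,13,14,15,16,20]

Per-enzyme occurrences:
  IvoX (TATAAGG, off=1): starts [14, 65, 93, 105, 152, 159, 194, 209, 225] → cuts [15, 66, 94, 106, 153, 160, 195, 210, 226]
  ZebI (TCGCGAC, off=2): starts [44, 114, 168, 181] → cuts [46, 116, 170, 183]
  GruV (TGGCTA, off=1): starts [5, 28, 34, 72, 81, 130, 139, 145, 175, 201] → cuts [6, 29, 35, 73, 82, 131, 140, 146, 176, 202]

All cut coordinates (distinct, sorted): [6, 15, 29, 35, 46, 66, 73, 82, 94, 106, 116, 131, 140, 146, 153, 160, 170, 176, 183, 195, 202, 210, 226]

Fragment lengths:
  [0,6): 6 bp
  [6,15): 9 bp
  [15,29): 14 bp
  [29,35): 6 bp
  [35,46): 11 bp
  [46,66): 20 bp
  [66,73): 7 bp
  [73,82): 9 bp
  [82,94): 12 bp
  [94,106): 12 bp
  [106,116): 10 bp
  [116,131): 15 bp
  [131,140): 9 bp
  [140,146): 6 bp
  [146,153): 7 bp
  [153,160): 7 bp
  [160,170): 10 bp
  [170,176): 6 bp
  [176,183): 7 bp
  [183,195): 12 bp
  [195,202): 7 bp
  [202,210): 8 bp
  [210,226): 16 bp
  [226,239): 13 bp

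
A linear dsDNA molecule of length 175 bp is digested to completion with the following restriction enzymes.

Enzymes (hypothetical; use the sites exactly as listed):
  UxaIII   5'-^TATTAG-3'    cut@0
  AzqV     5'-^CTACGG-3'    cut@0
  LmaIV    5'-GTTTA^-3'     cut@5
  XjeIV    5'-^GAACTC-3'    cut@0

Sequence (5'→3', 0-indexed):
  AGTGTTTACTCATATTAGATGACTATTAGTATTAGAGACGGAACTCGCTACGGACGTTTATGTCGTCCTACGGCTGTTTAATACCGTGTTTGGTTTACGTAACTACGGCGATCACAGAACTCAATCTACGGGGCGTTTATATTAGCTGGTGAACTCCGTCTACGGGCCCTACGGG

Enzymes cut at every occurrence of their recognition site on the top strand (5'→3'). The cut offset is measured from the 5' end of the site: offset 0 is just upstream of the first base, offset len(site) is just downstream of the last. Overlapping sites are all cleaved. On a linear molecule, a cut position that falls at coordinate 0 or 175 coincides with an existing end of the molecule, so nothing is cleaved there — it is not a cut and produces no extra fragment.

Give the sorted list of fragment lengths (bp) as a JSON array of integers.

Scan for sites:
  UxaIII (TATTAG, off=0): starts [12, 23, 29, 139] → cuts [12, 23, 29, 139]
  AzqV (CTACGG, off=0): starts [47, 67, 102, 125, 159, 168] → cuts [47, 67, 102, 125, 159, 168]
  LmaIV (GTTTA, off=5): starts [3, 55, 75, 92, 134] → cuts [8, 60, 80, 97, 139]
  XjeIV (GAACTC, off=0): starts [40, 116, 150] → cuts [40, 116, 150]

Pooled cuts: [8, 12, 23, 29, 40, 47, 60, 67, 80, 97, 102, 116, 125, 139, 150, 159, 168]

Fragment lengths:
  [0,8): 8 bp
  [8,12): 4 bp
  [12,23): 11 bp
  [23,29): 6 bp
  [29,40): 11 bp
  [40,47): 7 bp
  [47,60): 13 bp
  [60,67): 7 bp
  [67,80): 13 bp
  [80,97): 17 bp
  [97,102): 5 bp
  [102,116): 14 bp
  [116,125): 9 bp
  [125,139): 14 bp
  [139,150): 11 bp
  [150,159): 9 bp
  [159,168): 9 bp
  [168,175): 7 bp

[4,5,6,7,7,7,8,9,9,9,11,11,11,13,13,14,14,17]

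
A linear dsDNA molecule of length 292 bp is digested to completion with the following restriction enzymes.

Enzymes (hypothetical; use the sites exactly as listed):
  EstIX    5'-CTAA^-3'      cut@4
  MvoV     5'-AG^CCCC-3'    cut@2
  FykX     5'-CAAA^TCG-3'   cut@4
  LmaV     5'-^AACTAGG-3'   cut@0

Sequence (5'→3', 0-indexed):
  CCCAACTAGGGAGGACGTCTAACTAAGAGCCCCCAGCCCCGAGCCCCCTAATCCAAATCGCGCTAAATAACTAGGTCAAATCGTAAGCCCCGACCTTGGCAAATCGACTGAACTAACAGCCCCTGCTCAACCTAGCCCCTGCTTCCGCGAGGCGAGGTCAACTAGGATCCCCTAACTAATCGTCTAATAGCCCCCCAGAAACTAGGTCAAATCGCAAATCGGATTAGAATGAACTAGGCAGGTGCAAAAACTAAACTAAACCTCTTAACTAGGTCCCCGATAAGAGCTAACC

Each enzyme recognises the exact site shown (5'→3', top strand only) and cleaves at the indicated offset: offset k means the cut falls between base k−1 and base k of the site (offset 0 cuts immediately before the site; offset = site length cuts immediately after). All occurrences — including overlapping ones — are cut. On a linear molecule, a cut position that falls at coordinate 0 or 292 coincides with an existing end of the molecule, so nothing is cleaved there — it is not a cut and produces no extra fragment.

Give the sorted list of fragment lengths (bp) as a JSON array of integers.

[2,2,3,3,3,3,4,4,5,6,7,7,7,7,7,8,8,9,9,12,12,13,13,16,16,16,19,23,24,24]

Site scan:
  EstIX CTAA/4: at [18, 22, 47, 62, 112, 171, 175, 183, 250, 255, 286] ⇒ [22, 26, 51, 66, 116, 175, 179, 187, 254, 259, 290]
  MvoV AGCCCC/2: at [27, 34, 41, 85, 117, 133, 188] ⇒ [29, 36, 43, 87, 119, 135, 190]
  FykX CAAATCG/4: at [53, 76, 99, 207, 214] ⇒ [57, 80, 103, 211, 218]
  LmaV AACTAGG/0: at [3, 68, 159, 199, 231, 266] ⇒ [3, 68, 159, 199, 231, 266]

Pooled cuts: [3, 22, 26, 29, 36, 43, 51, 57, 66, 68, 80, 87, 103, 116, 119, 135, 159, 175, 179, 187, 190, 199, 211, 218, 231, 254, 259, 266, 290]

Fragments:
  [0,3): 3 bp
  [3,22): 19 bp
  [22,26): 4 bp
  [26,29): 3 bp
  [29,36): 7 bp
  [36,43): 7 bp
  [43,51): 8 bp
  [51,57): 6 bp
  [57,66): 9 bp
  [66,68): 2 bp
  [68,80): 12 bp
  [80,87): 7 bp
  [87,103): 16 bp
  [103,116): 13 bp
  [116,119): 3 bp
  [119,135): 16 bp
  [135,159): 24 bp
  [159,175): 16 bp
  [175,179): 4 bp
  [179,187): 8 bp
  [187,190): 3 bp
  [190,199): 9 bp
  [199,211): 12 bp
  [211,218): 7 bp
  [218,231): 13 bp
  [231,254): 23 bp
  [254,259): 5 bp
  [259,266): 7 bp
  [266,290): 24 bp
  [290,292): 2 bp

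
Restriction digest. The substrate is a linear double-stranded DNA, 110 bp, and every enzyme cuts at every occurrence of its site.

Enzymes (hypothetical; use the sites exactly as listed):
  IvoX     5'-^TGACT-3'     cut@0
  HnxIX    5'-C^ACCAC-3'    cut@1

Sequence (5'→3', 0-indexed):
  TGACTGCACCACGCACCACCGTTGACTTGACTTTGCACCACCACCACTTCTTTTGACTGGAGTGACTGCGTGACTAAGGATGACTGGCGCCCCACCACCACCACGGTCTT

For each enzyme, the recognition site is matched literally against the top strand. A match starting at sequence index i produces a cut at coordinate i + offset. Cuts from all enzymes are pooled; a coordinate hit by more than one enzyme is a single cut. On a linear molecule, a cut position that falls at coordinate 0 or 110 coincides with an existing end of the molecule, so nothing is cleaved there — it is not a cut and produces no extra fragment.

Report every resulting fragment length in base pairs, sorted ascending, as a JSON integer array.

Site scan:
  IvoX (TGACT, off=0): starts [0, 22, 27, 53, 62, 70, 80] → cuts [22, 27, 53, 62, 70, 80] (position 0 is a terminus of the linear molecule — no cut)
  HnxIX (CACCAC, off=1): starts [6, 13, 35, 38, 41, 92, 95, 98] → cuts [7, 14, 36, 39, 42, 93, 96, 99]

All cut coordinates (distinct, sorted): [7, 14, 22, 27, 36, 39, 42, 53, 62, 70, 80, 93, 96, 99]

Fragment lengths:
  [0,7): 7 bp
  [7,14): 7 bp
  [14,22): 8 bp
  [22,27): 5 bp
  [27,36): 9 bp
  [36,39): 3 bp
  [39,42): 3 bp
  [42,53): 11 bp
  [53,62): 9 bp
  [62,70): 8 bp
  [70,80): 10 bp
  [80,93): 13 bp
  [93,96): 3 bp
  [96,99): 3 bp
  [99,110): 11 bp

[3,3,3,3,5,7,7,8,8,9,9,10,11,11,13]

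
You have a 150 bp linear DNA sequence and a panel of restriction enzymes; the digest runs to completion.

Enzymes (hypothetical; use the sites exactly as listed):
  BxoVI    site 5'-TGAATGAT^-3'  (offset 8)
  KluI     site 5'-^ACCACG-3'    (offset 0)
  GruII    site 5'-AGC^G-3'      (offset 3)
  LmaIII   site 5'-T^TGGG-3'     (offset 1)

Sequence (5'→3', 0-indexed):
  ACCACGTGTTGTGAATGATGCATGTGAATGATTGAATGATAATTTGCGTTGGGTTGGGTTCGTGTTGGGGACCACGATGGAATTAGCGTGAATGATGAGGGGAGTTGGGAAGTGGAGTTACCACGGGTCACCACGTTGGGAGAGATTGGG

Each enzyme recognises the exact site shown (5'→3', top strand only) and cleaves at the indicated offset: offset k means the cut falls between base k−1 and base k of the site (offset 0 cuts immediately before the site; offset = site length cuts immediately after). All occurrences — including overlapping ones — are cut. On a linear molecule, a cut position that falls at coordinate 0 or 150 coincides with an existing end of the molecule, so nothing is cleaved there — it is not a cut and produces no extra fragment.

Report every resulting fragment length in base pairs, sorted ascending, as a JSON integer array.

[4,5,5,7,8,9,9,9,10,10,11,13,14,17,19]

Per-enzyme occurrences:
  BxoVI TGAATGAT/8: at [11, 24, 32, 88] ⇒ [19, 32, 40, 96]
  KluI ACCACG/0: at [0, 70, 119, 129] ⇒ [70, 119, 129] (position 0 is a terminus of the linear molecule — no cut)
  GruII AGCG/3: at [84] ⇒ [87]
  LmaIII TTGGG/1: at [48, 53, 64, 104, 135, 145] ⇒ [49, 54, 65, 105, 136, 146]

Pooled cuts: [19, 32, 40, 49, 54, 65, 70, 87, 96, 105, 119, 129, 136, 146]

Fragment lengths:
  [0,19): 19 bp
  [19,32): 13 bp
  [32,40): 8 bp
  [40,49): 9 bp
  [49,54): 5 bp
  [54,65): 11 bp
  [65,70): 5 bp
  [70,87): 17 bp
  [87,96): 9 bp
  [96,105): 9 bp
  [105,119): 14 bp
  [119,129): 10 bp
  [129,136): 7 bp
  [136,146): 10 bp
  [146,150): 4 bp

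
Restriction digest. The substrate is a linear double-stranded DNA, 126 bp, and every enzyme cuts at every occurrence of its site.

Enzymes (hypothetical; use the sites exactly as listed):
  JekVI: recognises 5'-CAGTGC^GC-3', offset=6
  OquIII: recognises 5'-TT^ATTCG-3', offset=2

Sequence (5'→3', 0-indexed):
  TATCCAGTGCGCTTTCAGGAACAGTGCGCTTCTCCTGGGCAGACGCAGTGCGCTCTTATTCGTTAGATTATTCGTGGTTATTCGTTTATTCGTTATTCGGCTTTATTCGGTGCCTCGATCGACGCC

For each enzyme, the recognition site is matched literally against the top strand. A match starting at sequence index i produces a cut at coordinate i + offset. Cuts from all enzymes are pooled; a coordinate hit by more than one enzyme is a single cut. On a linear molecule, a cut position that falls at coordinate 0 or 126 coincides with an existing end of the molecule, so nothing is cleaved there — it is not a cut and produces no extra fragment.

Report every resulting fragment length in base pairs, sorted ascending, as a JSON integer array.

Per-enzyme occurrences:
  JekVI CAGTGCGC/6: at [4, 21, 45] ⇒ [10, 27, 51]
  OquIII TTATTCG/2: at [55, 67, 77, 85, 92, 102] ⇒ [57, 69, 79, 87, 94, 104]

All cut coordinates (distinct, sorted): [10, 27, 51, 57, 69, 79, 87, 94, 104]

Fragments:
  [0,10): 10 bp
  [10,27): 17 bp
  [27,51): 24 bp
  [51,57): 6 bp
  [57,69): 12 bp
  [69,79): 10 bp
  [79,87): 8 bp
  [87,94): 7 bp
  [94,104): 10 bp
  [104,126): 22 bp

[6,7,8,10,10,10,12,17,22,24]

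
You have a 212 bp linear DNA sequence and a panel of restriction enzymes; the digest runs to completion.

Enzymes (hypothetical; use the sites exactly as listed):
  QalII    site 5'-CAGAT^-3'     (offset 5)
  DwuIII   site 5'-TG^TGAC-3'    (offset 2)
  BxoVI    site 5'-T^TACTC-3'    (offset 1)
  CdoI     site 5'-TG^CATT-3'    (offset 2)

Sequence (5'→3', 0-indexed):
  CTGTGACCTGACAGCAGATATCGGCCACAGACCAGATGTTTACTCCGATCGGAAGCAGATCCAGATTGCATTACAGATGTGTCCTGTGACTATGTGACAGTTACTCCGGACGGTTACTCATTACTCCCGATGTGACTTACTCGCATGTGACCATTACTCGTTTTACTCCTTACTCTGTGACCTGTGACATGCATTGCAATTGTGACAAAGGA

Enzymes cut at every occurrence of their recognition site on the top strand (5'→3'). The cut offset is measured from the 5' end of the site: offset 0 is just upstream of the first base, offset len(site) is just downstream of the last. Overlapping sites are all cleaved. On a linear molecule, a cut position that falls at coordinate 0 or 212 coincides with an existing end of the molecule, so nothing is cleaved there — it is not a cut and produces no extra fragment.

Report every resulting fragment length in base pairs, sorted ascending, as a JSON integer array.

Per-enzyme occurrences:
  QalII CAGAT/5: at [14, 32, 55, 61, 73] ⇒ [19, 37, 60, 66, 78]
  DwuIII TGTGAC/2: at [1, 84, 92, 130, 145, 175, 182, 200] ⇒ [3, 86, 94, 132, 147, 177, 184, 202]
  BxoVI TTACTC/1: at [39, 100, 113, 120, 136, 153, 162, 169] ⇒ [40, 101, 114, 121, 137, 154, 163, 170]
  CdoI TGCATT/2: at [66, 189] ⇒ [68, 191]

All cut coordinates (distinct, sorted): [3, 19, 37, 40, 60, 66, 68, 78, 86, 94, 101, 114, 121, 132, 137, 147, 154, 163, 170, 177, 184, 191, 202]

Fragments:
  [0,3): 3 bp
  [3,19): 16 bp
  [19,37): 18 bp
  [37,40): 3 bp
  [40,60): 20 bp
  [60,66): 6 bp
  [66,68): 2 bp
  [68,78): 10 bp
  [78,86): 8 bp
  [86,94): 8 bp
  [94,101): 7 bp
  [101,114): 13 bp
  [114,121): 7 bp
  [121,132): 11 bp
  [132,137): 5 bp
  [137,147): 10 bp
  [147,154): 7 bp
  [154,163): 9 bp
  [163,170): 7 bp
  [170,177): 7 bp
  [177,184): 7 bp
  [184,191): 7 bp
  [191,202): 11 bp
  [202,212): 10 bp

[2,3,3,5,6,7,7,7,7,7,7,7,8,8,9,10,10,10,11,11,13,16,18,20]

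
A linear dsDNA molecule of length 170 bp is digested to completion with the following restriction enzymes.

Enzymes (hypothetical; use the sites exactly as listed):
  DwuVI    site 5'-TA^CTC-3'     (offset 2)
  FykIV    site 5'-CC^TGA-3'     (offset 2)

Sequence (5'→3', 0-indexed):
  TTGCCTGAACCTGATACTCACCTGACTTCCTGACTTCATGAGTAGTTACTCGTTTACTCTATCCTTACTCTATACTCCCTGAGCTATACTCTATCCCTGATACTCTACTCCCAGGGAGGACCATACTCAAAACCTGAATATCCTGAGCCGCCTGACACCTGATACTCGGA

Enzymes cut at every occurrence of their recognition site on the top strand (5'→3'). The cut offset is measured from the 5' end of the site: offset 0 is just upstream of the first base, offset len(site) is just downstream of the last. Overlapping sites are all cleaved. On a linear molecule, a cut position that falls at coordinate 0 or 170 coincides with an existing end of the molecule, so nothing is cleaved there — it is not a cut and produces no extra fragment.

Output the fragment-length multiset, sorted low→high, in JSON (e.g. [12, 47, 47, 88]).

[5,5,5,5,5,5,6,6,6,7,7,8,8,9,9,9,9,9,11,18,18]

Site scan:
  DwuVI TACTC/2: at [14, 46, 54, 65, 72, 86, 100, 105, 123, 162] ⇒ [16, 48, 56, 67, 74, 88, 102, 107, 125, 164]
  FykIV CCTGA/2: at [3, 9, 20, 28, 77, 95, 132, 141, 150, 157] ⇒ [5, 11, 22, 30, 79, 97, 134, 143, 152, 159]

All cut coordinates (distinct, sorted): [5, 11, 16, 22, 30, 48, 56, 67, 74, 79, 88, 97, 102, 107, 125, 134, 143, 152, 159, 164]

Fragments:
  [0,5): 5 bp
  [5,11): 6 bp
  [11,16): 5 bp
  [16,22): 6 bp
  [22,30): 8 bp
  [30,48): 18 bp
  [48,56): 8 bp
  [56,67): 11 bp
  [67,74): 7 bp
  [74,79): 5 bp
  [79,88): 9 bp
  [88,97): 9 bp
  [97,102): 5 bp
  [102,107): 5 bp
  [107,125): 18 bp
  [125,134): 9 bp
  [134,143): 9 bp
  [143,152): 9 bp
  [152,159): 7 bp
  [159,164): 5 bp
  [164,170): 6 bp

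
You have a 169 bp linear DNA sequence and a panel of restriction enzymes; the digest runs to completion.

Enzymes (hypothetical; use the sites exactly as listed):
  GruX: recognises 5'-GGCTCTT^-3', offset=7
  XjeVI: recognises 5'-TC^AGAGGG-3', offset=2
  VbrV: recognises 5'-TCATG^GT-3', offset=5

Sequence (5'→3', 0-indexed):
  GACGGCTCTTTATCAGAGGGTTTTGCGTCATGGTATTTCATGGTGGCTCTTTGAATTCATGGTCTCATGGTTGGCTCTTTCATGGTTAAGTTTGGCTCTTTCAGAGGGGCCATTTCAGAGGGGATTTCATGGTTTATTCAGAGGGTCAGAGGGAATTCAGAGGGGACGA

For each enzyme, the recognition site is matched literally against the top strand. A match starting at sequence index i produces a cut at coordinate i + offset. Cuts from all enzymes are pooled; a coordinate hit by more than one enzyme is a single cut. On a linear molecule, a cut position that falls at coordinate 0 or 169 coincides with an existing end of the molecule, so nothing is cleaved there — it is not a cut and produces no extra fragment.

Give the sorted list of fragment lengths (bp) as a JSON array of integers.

Per-enzyme occurrences:
  GruX GGCTCTT/7: at [3, 44, 72, 93] ⇒ [10, 51, 79, 100]
  XjeVI TCAGAGGG/2: at [12, 100, 114, 137, 145, 156] ⇒ [14, 102, 116, 139, 147, 158]
  VbrV TCATGGT/5: at [27, 37, 56, 64, 79, 126] ⇒ [32, 42, 61, 69, 84, 131]

Pooled cuts: [10, 14, 32, 42, 51, 61, 69, 79, 84, 100, 102, 116, 131, 139, 147, 158]

Fragment lengths:
  [0,10): 10 bp
  [10,14): 4 bp
  [14,32): 18 bp
  [32,42): 10 bp
  [42,51): 9 bp
  [51,61): 10 bp
  [61,69): 8 bp
  [69,79): 10 bp
  [79,84): 5 bp
  [84,100): 16 bp
  [100,102): 2 bp
  [102,116): 14 bp
  [116,131): 15 bp
  [131,139): 8 bp
  [139,147): 8 bp
  [147,158): 11 bp
  [158,169): 11 bp

[2,4,5,8,8,8,9,10,10,10,10,11,11,14,15,16,18]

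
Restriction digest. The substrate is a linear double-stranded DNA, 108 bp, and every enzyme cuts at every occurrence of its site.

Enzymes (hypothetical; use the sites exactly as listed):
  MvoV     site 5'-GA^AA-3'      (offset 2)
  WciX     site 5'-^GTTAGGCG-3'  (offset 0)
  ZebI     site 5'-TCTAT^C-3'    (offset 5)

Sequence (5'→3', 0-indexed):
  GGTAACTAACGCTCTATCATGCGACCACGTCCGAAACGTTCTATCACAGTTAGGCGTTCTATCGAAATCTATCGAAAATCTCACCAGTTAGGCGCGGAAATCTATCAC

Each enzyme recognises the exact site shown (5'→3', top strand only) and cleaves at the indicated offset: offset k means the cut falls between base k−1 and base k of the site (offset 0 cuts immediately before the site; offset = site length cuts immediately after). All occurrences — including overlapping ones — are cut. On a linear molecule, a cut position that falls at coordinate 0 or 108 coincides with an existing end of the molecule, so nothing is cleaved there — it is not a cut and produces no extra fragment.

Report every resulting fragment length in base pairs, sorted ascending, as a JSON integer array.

Site scan:
  MvoV GAAA/2: at [32, 63, 73, 96] ⇒ [34, 65, 75, 98]
  WciX GTTAGGCG/0: at [48, 86] ⇒ [48, 86]
  ZebI TCTATC/5: at [12, 39, 57, 67, 100] ⇒ [17, 44, 62, 72, 105]

All cut coordinates (distinct, sorted): [17, 34, 44, 48, 62, 65, 72, 75, 86, 98, 105]

Fragment lengths:
  [0,17): 17 bp
  [17,34): 17 bp
  [34,44): 10 bp
  [44,48): 4 bp
  [48,62): 14 bp
  [62,65): 3 bp
  [65,72): 7 bp
  [72,75): 3 bp
  [75,86): 11 bp
  [86,98): 12 bp
  [98,105): 7 bp
  [105,108): 3 bp

[3,3,3,4,7,7,10,11,12,14,17,17]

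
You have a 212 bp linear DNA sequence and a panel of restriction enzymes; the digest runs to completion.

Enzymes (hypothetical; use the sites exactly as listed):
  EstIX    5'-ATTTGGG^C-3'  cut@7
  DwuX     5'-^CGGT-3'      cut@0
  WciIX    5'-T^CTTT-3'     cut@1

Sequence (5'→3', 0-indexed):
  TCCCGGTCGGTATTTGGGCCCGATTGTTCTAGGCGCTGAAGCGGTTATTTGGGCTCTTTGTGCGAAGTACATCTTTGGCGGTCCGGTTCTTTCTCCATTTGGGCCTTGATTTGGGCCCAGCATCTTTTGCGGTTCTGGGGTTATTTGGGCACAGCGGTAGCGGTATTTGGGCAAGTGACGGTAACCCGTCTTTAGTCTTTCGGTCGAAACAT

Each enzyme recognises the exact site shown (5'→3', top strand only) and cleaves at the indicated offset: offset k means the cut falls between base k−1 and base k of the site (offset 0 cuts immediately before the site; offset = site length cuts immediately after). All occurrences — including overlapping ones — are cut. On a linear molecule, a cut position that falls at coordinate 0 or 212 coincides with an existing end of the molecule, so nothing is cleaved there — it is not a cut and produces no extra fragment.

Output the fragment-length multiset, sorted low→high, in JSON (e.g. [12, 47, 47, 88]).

[2,3,4,4,5,5,5,6,6,6,7,7,8,11,11,11,12,12,12,15,17,20,23]

Per-enzyme occurrences:
  EstIX ATTTGGGC/7: at [11, 46, 96, 108, 142, 164] ⇒ [18, 53, 103, 115, 149, 171]
  DwuX CGGT/0: at [3, 7, 41, 78, 83, 129, 154, 160, 178, 200] ⇒ [3, 7, 41, 78, 83, 129, 154, 160, 178, 200]
  WciIX TCTTT/1: at [54, 71, 87, 122, 188, 195] ⇒ [55, 72, 88, 123, 189, 196]

Pooled cuts: [3, 7, 18, 41, 53, 55, 72, 78, 83, 88, 103, 115, 123, 129, 149, 154, 160, 171, 178, 189, 196, 200]

Fragments:
  [0,3): 3 bp
  [3,7): 4 bp
  [7,18): 11 bp
  [18,41): 23 bp
  [41,53): 12 bp
  [53,55): 2 bp
  [55,72): 17 bp
  [72,78): 6 bp
  [78,83): 5 bp
  [83,88): 5 bp
  [88,103): 15 bp
  [103,115): 12 bp
  [115,123): 8 bp
  [123,129): 6 bp
  [129,149): 20 bp
  [149,154): 5 bp
  [154,160): 6 bp
  [160,171): 11 bp
  [171,178): 7 bp
  [178,189): 11 bp
  [189,196): 7 bp
  [196,200): 4 bp
  [200,212): 12 bp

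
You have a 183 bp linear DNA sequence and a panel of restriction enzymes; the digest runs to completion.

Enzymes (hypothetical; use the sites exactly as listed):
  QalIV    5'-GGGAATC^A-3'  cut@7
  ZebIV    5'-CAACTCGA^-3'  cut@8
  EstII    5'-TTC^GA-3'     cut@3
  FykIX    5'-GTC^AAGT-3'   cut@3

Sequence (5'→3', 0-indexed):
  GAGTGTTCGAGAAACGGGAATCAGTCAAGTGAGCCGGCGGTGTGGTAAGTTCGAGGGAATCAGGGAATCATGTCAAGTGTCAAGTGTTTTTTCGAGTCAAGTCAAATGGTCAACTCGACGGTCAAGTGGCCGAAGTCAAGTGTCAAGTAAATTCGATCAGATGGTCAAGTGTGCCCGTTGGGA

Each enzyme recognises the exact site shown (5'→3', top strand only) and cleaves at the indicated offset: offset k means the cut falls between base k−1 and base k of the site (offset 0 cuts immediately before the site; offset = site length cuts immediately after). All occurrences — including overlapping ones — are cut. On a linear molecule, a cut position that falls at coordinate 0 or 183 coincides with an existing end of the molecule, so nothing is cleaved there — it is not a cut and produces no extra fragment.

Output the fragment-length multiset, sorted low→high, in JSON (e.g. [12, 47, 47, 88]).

Per-enzyme occurrences:
  QalIV (GGGAATCA, off=7): starts [15, 54, 62] → cuts [22, 61, 69]
  ZebIV (CAACTCGA, off=8): starts [110] → cuts [118]
  EstII (TTCGA, off=3): starts [5, 49, 90, 151] → cuts [8, 52, 93, 154]
  FykIX (GTCAAGT, off=3): starts [23, 71, 78, 95, 120, 134, 141, 163] → cuts [26, 74, 81, 98, 123, 137, 144, 166]

All cut coordinates (distinct, sorted): [8, 22, 26, 52, 61, 69, 74, 81, 93, 98, 118, 123, 137, 144, 154, 166]

Fragments:
  [0,8): 8 bp
  [8,22): 14 bp
  [22,26): 4 bp
  [26,52): 26 bp
  [52,61): 9 bp
  [61,69): 8 bp
  [69,74): 5 bp
  [74,81): 7 bp
  [81,93): 12 bp
  [93,98): 5 bp
  [98,118): 20 bp
  [118,123): 5 bp
  [123,137): 14 bp
  [137,144): 7 bp
  [144,154): 10 bp
  [154,166): 12 bp
  [166,183): 17 bp

[4,5,5,5,7,7,8,8,9,10,12,12,14,14,17,20,26]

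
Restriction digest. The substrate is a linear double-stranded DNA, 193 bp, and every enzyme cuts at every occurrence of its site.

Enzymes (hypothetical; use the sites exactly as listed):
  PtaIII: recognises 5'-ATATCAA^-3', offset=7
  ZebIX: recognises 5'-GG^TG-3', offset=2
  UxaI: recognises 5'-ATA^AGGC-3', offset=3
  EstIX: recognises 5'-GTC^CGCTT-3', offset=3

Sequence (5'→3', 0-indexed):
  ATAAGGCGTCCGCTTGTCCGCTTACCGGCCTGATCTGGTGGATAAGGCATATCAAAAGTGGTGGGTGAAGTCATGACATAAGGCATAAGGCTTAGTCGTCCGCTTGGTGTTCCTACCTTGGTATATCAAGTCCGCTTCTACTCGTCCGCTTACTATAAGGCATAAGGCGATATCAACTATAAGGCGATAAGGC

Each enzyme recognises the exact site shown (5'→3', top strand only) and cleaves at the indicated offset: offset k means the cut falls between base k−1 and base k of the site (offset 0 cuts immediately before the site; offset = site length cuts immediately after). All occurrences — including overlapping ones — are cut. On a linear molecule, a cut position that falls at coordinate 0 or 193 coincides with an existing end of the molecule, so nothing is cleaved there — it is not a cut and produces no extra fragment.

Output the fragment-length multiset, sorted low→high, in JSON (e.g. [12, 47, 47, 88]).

Site scan:
  PtaIII ATATCAA/7: at [48, 122, 169] ⇒ [55, 129, 176]
  ZebIX GGTG/2: at [36, 59, 63, 105] ⇒ [38, 61, 65, 107]
  UxaI ATAAGGC/3: at [0, 41, 77, 84, 154, 161, 178, 186] ⇒ [3, 44, 80, 87, 157, 164, 181, 189]
  EstIX GTCCGCTT/3: at [7, 15, 97, 129, 143] ⇒ [10, 18, 100, 132, 146]

All cut coordinates (distinct, sorted): [3, 10, 18, 38, 44, 55, 61, 65, 80, 87, 100, 107, 129, 132, 146, 157, 164, 176, 181, 189]

Fragment lengths:
  [0,3): 3 bp
  [3,10): 7 bp
  [10,18): 8 bp
  [18,38): 20 bp
  [38,44): 6 bp
  [44,55): 11 bp
  [55,61): 6 bp
  [61,65): 4 bp
  [65,80): 15 bp
  [80,87): 7 bp
  [87,100): 13 bp
  [100,107): 7 bp
  [107,129): 22 bp
  [129,132): 3 bp
  [132,146): 14 bp
  [146,157): 11 bp
  [157,164): 7 bp
  [164,176): 12 bp
  [176,181): 5 bp
  [181,189): 8 bp
  [189,193): 4 bp

[3,3,4,4,5,6,6,7,7,7,7,8,8,11,11,12,13,14,15,20,22]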